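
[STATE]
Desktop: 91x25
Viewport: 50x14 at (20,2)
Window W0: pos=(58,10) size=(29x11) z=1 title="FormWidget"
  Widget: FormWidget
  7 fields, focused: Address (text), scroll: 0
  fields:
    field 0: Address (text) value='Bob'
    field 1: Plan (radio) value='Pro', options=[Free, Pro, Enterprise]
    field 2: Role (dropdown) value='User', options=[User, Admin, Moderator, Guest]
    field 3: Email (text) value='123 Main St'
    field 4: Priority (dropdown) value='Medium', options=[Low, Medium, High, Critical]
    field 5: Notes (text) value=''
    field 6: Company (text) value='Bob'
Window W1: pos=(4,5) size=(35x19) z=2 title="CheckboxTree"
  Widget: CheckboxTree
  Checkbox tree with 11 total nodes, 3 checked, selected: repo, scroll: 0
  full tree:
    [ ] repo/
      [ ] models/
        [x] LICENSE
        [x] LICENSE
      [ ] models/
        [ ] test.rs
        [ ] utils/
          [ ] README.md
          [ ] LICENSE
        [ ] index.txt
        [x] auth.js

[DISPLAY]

                                                  
                                                  
                                                  
━━━━━━━━━━━━━━━━━━┓                               
                  ┃                               
──────────────────┨                               
                  ┃                               
                  ┃                               
E                 ┃                   ┏━━━━━━━━━━━
E                 ┃                   ┃ FormWidget
                  ┃                   ┠───────────
s                 ┃                   ┃> Address: 
                  ┃                   ┃  Plan:    
ME.md             ┃                   ┃  Role:    


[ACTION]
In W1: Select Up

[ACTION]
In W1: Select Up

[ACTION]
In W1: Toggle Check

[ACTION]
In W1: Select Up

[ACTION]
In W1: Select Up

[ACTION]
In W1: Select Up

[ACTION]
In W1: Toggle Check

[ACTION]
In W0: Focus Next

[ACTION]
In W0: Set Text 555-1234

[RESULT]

                                                  
                                                  
                                                  
━━━━━━━━━━━━━━━━━━┓                               
                  ┃                               
──────────────────┨                               
                  ┃                               
                  ┃                               
E                 ┃                   ┏━━━━━━━━━━━
E                 ┃                   ┃ FormWidget
                  ┃                   ┠───────────
s                 ┃                   ┃  Address: 
                  ┃                   ┃> Plan:    
ME.md             ┃                   ┃  Role:    


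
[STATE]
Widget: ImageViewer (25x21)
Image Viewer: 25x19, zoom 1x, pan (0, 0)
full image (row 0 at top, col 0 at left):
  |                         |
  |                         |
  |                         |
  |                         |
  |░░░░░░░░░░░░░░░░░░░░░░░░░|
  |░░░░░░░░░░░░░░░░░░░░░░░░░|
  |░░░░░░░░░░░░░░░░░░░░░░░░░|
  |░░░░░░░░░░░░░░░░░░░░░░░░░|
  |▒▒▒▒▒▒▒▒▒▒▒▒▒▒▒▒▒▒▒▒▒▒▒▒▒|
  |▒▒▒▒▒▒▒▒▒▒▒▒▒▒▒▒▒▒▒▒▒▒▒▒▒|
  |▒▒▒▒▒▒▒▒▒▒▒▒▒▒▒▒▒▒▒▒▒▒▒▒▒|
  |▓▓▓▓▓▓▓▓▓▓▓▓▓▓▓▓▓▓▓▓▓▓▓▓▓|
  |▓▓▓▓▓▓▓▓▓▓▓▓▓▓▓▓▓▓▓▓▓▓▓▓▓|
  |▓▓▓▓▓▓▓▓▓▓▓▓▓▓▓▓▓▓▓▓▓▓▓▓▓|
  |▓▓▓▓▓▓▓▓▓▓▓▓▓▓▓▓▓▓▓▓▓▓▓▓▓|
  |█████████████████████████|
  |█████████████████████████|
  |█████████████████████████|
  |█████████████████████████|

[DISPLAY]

                         
                         
                         
                         
░░░░░░░░░░░░░░░░░░░░░░░░░
░░░░░░░░░░░░░░░░░░░░░░░░░
░░░░░░░░░░░░░░░░░░░░░░░░░
░░░░░░░░░░░░░░░░░░░░░░░░░
▒▒▒▒▒▒▒▒▒▒▒▒▒▒▒▒▒▒▒▒▒▒▒▒▒
▒▒▒▒▒▒▒▒▒▒▒▒▒▒▒▒▒▒▒▒▒▒▒▒▒
▒▒▒▒▒▒▒▒▒▒▒▒▒▒▒▒▒▒▒▒▒▒▒▒▒
▓▓▓▓▓▓▓▓▓▓▓▓▓▓▓▓▓▓▓▓▓▓▓▓▓
▓▓▓▓▓▓▓▓▓▓▓▓▓▓▓▓▓▓▓▓▓▓▓▓▓
▓▓▓▓▓▓▓▓▓▓▓▓▓▓▓▓▓▓▓▓▓▓▓▓▓
▓▓▓▓▓▓▓▓▓▓▓▓▓▓▓▓▓▓▓▓▓▓▓▓▓
█████████████████████████
█████████████████████████
█████████████████████████
█████████████████████████
                         
                         


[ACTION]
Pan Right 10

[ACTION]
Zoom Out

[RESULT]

                         
                         
                         
                         
░░░░░░░░░░░░░░░          
░░░░░░░░░░░░░░░          
░░░░░░░░░░░░░░░          
░░░░░░░░░░░░░░░          
▒▒▒▒▒▒▒▒▒▒▒▒▒▒▒          
▒▒▒▒▒▒▒▒▒▒▒▒▒▒▒          
▒▒▒▒▒▒▒▒▒▒▒▒▒▒▒          
▓▓▓▓▓▓▓▓▓▓▓▓▓▓▓          
▓▓▓▓▓▓▓▓▓▓▓▓▓▓▓          
▓▓▓▓▓▓▓▓▓▓▓▓▓▓▓          
▓▓▓▓▓▓▓▓▓▓▓▓▓▓▓          
███████████████          
███████████████          
███████████████          
███████████████          
                         
                         


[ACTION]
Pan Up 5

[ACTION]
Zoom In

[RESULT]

                         
                         
                         
                         
                         
                         
                         
                         
░░░░░░░░░░░░░░░░░░░░░░░░░
░░░░░░░░░░░░░░░░░░░░░░░░░
░░░░░░░░░░░░░░░░░░░░░░░░░
░░░░░░░░░░░░░░░░░░░░░░░░░
░░░░░░░░░░░░░░░░░░░░░░░░░
░░░░░░░░░░░░░░░░░░░░░░░░░
░░░░░░░░░░░░░░░░░░░░░░░░░
░░░░░░░░░░░░░░░░░░░░░░░░░
▒▒▒▒▒▒▒▒▒▒▒▒▒▒▒▒▒▒▒▒▒▒▒▒▒
▒▒▒▒▒▒▒▒▒▒▒▒▒▒▒▒▒▒▒▒▒▒▒▒▒
▒▒▒▒▒▒▒▒▒▒▒▒▒▒▒▒▒▒▒▒▒▒▒▒▒
▒▒▒▒▒▒▒▒▒▒▒▒▒▒▒▒▒▒▒▒▒▒▒▒▒
▒▒▒▒▒▒▒▒▒▒▒▒▒▒▒▒▒▒▒▒▒▒▒▒▒


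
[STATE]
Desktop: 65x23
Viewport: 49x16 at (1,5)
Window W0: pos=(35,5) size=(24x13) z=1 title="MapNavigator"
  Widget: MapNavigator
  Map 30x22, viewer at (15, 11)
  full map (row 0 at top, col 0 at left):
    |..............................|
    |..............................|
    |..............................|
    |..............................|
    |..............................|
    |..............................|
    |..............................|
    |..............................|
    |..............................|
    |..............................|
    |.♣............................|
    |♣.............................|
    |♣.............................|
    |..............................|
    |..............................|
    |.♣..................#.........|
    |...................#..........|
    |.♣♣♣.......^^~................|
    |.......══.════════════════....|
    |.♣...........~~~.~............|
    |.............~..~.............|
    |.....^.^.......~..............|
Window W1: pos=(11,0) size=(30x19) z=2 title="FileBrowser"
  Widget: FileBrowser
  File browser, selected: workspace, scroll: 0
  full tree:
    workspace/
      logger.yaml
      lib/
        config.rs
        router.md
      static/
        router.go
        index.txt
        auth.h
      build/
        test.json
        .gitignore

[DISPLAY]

          ┃    [+] lib/                ┃━━━━━━━━━
          ┃    [+] static/             ┃avigator 
          ┃    [+] build/              ┃─────────
          ┃                            ┃.........
          ┃                            ┃.........
          ┃                            ┃.........
          ┃                            ┃.........
          ┃                            ┃......@..
          ┃                            ┃.........
          ┃                            ┃.........
          ┃                            ┃.........
          ┃                            ┃.........
          ┃                            ┃━━━━━━━━━
          ┗━━━━━━━━━━━━━━━━━━━━━━━━━━━━┛         
                                                 
                                                 


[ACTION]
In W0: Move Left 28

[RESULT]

          ┃    [+] lib/                ┃━━━━━━━━━
          ┃    [+] static/             ┃avigator 
          ┃    [+] build/              ┃─────────
          ┃                            ┃      ...
          ┃                            ┃      ...
          ┃                            ┃      ...
          ┃                            ┃      .♣.
          ┃                            ┃      @..
          ┃                            ┃      ♣..
          ┃                            ┃      ...
          ┃                            ┃      ...
          ┃                            ┃      .♣.
          ┃                            ┃━━━━━━━━━
          ┗━━━━━━━━━━━━━━━━━━━━━━━━━━━━┛         
                                                 
                                                 


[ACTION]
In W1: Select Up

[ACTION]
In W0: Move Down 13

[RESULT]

          ┃    [+] lib/                ┃━━━━━━━━━
          ┃    [+] static/             ┃avigator 
          ┃    [+] build/              ┃─────────
          ┃                            ┃      .♣♣
          ┃                            ┃      ...
          ┃                            ┃      .♣.
          ┃                            ┃      ...
          ┃                            ┃      @..
          ┃                            ┃         
          ┃                            ┃         
          ┃                            ┃         
          ┃                            ┃         
          ┃                            ┃━━━━━━━━━
          ┗━━━━━━━━━━━━━━━━━━━━━━━━━━━━┛         
                                                 
                                                 


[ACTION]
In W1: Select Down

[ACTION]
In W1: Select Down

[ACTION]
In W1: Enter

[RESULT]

          ┃  > [-] lib/                ┃━━━━━━━━━
          ┃      config.rs             ┃avigator 
          ┃      router.md             ┃─────────
          ┃    [+] static/             ┃      .♣♣
          ┃    [+] build/              ┃      ...
          ┃                            ┃      .♣.
          ┃                            ┃      ...
          ┃                            ┃      @..
          ┃                            ┃         
          ┃                            ┃         
          ┃                            ┃         
          ┃                            ┃         
          ┃                            ┃━━━━━━━━━
          ┗━━━━━━━━━━━━━━━━━━━━━━━━━━━━┛         
                                                 
                                                 


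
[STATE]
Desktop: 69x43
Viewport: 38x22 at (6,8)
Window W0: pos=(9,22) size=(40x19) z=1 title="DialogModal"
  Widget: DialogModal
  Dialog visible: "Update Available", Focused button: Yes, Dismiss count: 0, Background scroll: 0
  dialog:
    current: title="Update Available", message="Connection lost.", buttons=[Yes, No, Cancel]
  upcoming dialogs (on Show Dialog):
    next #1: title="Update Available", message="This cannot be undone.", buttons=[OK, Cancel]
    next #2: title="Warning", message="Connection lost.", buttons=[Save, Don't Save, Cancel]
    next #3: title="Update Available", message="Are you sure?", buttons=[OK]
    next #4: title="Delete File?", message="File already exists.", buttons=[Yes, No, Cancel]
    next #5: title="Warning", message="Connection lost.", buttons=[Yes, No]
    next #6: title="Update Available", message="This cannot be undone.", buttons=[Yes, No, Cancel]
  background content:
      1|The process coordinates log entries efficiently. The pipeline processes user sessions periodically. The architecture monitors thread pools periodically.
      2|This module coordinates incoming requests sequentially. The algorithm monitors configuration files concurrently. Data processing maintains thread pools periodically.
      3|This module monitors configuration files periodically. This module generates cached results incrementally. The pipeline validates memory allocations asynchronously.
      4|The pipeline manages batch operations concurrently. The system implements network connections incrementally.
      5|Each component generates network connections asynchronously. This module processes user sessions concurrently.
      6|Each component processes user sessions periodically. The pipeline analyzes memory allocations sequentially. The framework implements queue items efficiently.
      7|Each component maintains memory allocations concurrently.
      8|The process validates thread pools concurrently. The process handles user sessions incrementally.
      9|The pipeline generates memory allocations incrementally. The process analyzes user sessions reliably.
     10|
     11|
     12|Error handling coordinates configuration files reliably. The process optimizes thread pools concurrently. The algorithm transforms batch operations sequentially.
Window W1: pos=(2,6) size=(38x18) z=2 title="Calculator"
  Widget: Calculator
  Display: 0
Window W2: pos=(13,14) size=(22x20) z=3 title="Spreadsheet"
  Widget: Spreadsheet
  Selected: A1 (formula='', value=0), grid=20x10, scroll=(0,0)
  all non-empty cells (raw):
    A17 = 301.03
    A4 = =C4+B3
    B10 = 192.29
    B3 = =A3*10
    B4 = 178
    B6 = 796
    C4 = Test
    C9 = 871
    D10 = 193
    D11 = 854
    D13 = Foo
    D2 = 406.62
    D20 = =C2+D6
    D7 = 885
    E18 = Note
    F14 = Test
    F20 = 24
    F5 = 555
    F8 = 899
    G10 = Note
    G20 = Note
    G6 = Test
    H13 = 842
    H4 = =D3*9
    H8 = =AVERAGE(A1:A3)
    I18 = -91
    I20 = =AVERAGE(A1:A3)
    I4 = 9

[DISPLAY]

─────────────────────────────────┨    
                                0┃    
─┬───┬───┬───┐                   ┃    
 │ 8 │ 9 │ ÷ │                   ┃    
─┼───┼───┼───┤                   ┃    
 │ 5 │ 6 │ × │                   ┃    
─┼───┼─┏━━━━━━━━━━━━━━━━━━━━┓    ┃    
 │ 2 │ ┃ Spreadsheet        ┃    ┃    
─┼───┼─┠────────────────────┨    ┃    
 │ . │ ┃A1:                 ┃    ┃    
─┼───┼─┃       A       B    ┃    ┃    
 │ MC│ ┃--------------------┃    ┃    
─┴───┴─┃  1      [0]       0┃    ┃    
       ┃  2        0       0┃    ┃    
       ┃  3        0       0┃    ┃━━━━
━━━━━━━┃  4 #ERR!        178┃━━━━┛    
   ┠───┃  5        0       0┃─────────
   ┃The┃  6        0     796┃og entrie
   ┃Thi┃  7        0       0┃ncoming r
   ┃Thi┃  8        0       0┃iguration
   ┃The┃  9        0       0┃h operati
   ┃Eac┃ 10        0  192.29┃network c


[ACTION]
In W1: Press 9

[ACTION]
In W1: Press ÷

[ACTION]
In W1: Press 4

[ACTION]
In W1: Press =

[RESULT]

─────────────────────────────────┨    
                             2.25┃    
─┬───┬───┬───┐                   ┃    
 │ 8 │ 9 │ ÷ │                   ┃    
─┼───┼───┼───┤                   ┃    
 │ 5 │ 6 │ × │                   ┃    
─┼───┼─┏━━━━━━━━━━━━━━━━━━━━┓    ┃    
 │ 2 │ ┃ Spreadsheet        ┃    ┃    
─┼───┼─┠────────────────────┨    ┃    
 │ . │ ┃A1:                 ┃    ┃    
─┼───┼─┃       A       B    ┃    ┃    
 │ MC│ ┃--------------------┃    ┃    
─┴───┴─┃  1      [0]       0┃    ┃    
       ┃  2        0       0┃    ┃    
       ┃  3        0       0┃    ┃━━━━
━━━━━━━┃  4 #ERR!        178┃━━━━┛    
   ┠───┃  5        0       0┃─────────
   ┃The┃  6        0     796┃og entrie
   ┃Thi┃  7        0       0┃ncoming r
   ┃Thi┃  8        0       0┃iguration
   ┃The┃  9        0       0┃h operati
   ┃Eac┃ 10        0  192.29┃network c


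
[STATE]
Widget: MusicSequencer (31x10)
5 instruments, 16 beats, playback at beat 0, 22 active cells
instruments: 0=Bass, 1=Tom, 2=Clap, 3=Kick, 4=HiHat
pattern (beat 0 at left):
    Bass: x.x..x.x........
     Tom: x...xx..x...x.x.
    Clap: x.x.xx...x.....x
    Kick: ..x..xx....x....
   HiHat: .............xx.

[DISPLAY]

      ▼123456789012345         
  Bass█·█··█·█········         
   Tom█···██··█···█·█·         
  Clap█·█·██···█·····█         
  Kick··█··██····█····         
 HiHat·············██·         
                               
                               
                               
                               


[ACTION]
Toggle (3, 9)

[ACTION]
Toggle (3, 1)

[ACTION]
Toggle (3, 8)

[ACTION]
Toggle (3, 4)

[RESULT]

      ▼123456789012345         
  Bass█·█··█·█········         
   Tom█···██··█···█·█·         
  Clap█·█·██···█·····█         
  Kick·██·███·██·█····         
 HiHat·············██·         
                               
                               
                               
                               


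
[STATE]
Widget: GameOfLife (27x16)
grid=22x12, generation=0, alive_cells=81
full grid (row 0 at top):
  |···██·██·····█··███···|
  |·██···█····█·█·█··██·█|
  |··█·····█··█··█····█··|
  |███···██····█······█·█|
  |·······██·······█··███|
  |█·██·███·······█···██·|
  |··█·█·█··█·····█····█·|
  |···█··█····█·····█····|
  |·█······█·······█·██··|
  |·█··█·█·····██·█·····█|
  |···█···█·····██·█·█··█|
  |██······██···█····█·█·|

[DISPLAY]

Gen: 0                     
···██·██·····█··███···     
·██···█····█·█·█··██·█     
··█·····█··█··█····█··     
███···██····█······█·█     
·······██·······█··███     
█·██·███·······█···██·     
··█·█·█··█·····█····█·     
···█··█····█·····█····     
·█······█·······█·██··     
·█··█·█·····██·█·····█     
···█···█·····██·█·█··█     
██······██···█····█·█·     
                           
                           
                           


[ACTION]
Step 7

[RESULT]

Gen: 7                     
·█············███·····     
█·██·········███··█·██     
█··██·······██····██·█     
████··········█·█··██·     
·███··········█···█···     
··············███·····     
··············███·····     
······███·····██······     
······█·······█··█·█··     
········█······███····     
█·█···███·······██····     
██····················     
                           
                           
                           


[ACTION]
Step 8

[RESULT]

Gen: 15                    
·█···········█········     
█·█·········█·█···█···     
··█·········██····█·█·     
█·█··········██·······     
·█···········██·█████·     
··············█···██··     
······█···············     
······███·············     
·····█·██·············     
······██·█·····██·····     
██····███·····█··█····     
██······█······██·····     
                           
                           
                           


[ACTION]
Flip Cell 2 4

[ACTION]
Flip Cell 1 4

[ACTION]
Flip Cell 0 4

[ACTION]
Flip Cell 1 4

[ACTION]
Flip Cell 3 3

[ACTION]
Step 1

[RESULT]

Gen: 16                    
·█···········█········     
··█·········█·█····█··     
··█·········█······█··     
··██···········█····█·     
·██··············█··█·     
·············███····█·     
······█···············     
·····█··█·············     
·····█···█············     
·····█···█·····██·····     
██····█··█····█··█····     
██······█······██·····     
                           
                           
                           


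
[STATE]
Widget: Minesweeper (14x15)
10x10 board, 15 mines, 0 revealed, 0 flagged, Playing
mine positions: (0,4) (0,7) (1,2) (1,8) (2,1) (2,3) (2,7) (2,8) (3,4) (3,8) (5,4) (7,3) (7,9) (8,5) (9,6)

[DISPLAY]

■■■■■■■■■■    
■■■■■■■■■■    
■■■■■■■■■■    
■■■■■■■■■■    
■■■■■■■■■■    
■■■■■■■■■■    
■■■■■■■■■■    
■■■■■■■■■■    
■■■■■■■■■■    
■■■■■■■■■■    
              
              
              
              
              


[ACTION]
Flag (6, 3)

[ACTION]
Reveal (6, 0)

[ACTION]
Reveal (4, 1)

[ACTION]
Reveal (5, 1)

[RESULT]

■■■■■■■■■■    
■■■■■■■■■■    
■■■■■■■■■■    
1122■■■■■■    
   2■■■■■■    
   1■■■■■■    
  12■■■■■■    
  1■■■■■■■    
  112■■■■■    
    1■■■■■    
              
              
              
              
              


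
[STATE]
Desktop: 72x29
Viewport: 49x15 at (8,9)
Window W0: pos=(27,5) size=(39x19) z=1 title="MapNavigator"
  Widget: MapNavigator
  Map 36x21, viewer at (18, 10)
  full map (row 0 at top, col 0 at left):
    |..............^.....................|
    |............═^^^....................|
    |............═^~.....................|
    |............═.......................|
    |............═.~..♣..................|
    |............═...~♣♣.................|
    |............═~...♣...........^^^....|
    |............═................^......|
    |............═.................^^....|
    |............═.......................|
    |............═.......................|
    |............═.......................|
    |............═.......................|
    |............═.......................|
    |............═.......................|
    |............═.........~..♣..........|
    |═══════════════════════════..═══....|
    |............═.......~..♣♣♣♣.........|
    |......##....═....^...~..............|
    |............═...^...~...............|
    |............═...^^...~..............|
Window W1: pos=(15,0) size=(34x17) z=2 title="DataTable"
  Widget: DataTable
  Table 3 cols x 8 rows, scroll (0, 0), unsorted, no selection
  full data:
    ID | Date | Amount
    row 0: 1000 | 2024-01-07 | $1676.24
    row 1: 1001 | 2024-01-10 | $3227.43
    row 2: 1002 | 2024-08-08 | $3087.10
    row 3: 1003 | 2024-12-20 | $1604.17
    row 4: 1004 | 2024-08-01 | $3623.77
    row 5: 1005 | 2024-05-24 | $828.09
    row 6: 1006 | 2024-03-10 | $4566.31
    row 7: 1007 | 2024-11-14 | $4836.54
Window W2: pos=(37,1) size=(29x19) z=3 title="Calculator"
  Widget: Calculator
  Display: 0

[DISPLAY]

       ┃1004│2024-08-01│$3623┃├───┼───┼───┼───┤  
       ┃1005│2024-05-24│$828.┃│ 1 │ 2 │ 3 │ - │  
       ┃1006│2024-03-10│$4566┃├───┼───┼───┼───┤  
       ┃1007│2024-11-14│$4836┃│ 0 │ . │ = │ + │  
       ┃                     ┃├───┼───┼───┼───┤  
       ┃                     ┃│ C │ MC│ MR│ M+│  
       ┃                     ┃└───┴───┴───┴───┘  
       ┗━━━━━━━━━━━━━━━━━━━━━┃                   
                   ┃.........┃                   
                   ┃.........┃                   
                   ┃.........┗━━━━━━━━━━━━━━━━━━━
                   ┃............═.........~..♣...
                   ┃═══════════════════════════..
                   ┃............═.......~..♣♣♣♣..
                   ┗━━━━━━━━━━━━━━━━━━━━━━━━━━━━━


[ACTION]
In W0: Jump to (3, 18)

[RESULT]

       ┃1004│2024-08-01│$3623┃├───┼───┼───┼───┤  
       ┃1005│2024-05-24│$828.┃│ 1 │ 2 │ 3 │ - │  
       ┃1006│2024-03-10│$4566┃├───┼───┼───┼───┤  
       ┃1007│2024-11-14│$4836┃│ 0 │ . │ = │ + │  
       ┃                     ┃├───┼───┼───┼───┤  
       ┃                     ┃│ C │ MC│ MR│ M+│  
       ┃                     ┃└───┴───┴───┴───┘  
       ┗━━━━━━━━━━━━━━━━━━━━━┃                   
                   ┃         ┃                   
                   ┃         ┃                   
                   ┃         ┗━━━━━━━━━━━━━━━━━━━
                   ┃                             
                   ┃                             
                   ┃                             
                   ┗━━━━━━━━━━━━━━━━━━━━━━━━━━━━━


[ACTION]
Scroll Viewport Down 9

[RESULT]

       ┃                     ┃│ C │ MC│ MR│ M+│  
       ┃                     ┃└───┴───┴───┴───┘  
       ┗━━━━━━━━━━━━━━━━━━━━━┃                   
                   ┃         ┃                   
                   ┃         ┃                   
                   ┃         ┗━━━━━━━━━━━━━━━━━━━
                   ┃                             
                   ┃                             
                   ┃                             
                   ┗━━━━━━━━━━━━━━━━━━━━━━━━━━━━━
                                                 
                                                 
                                                 
                                                 
                                                 


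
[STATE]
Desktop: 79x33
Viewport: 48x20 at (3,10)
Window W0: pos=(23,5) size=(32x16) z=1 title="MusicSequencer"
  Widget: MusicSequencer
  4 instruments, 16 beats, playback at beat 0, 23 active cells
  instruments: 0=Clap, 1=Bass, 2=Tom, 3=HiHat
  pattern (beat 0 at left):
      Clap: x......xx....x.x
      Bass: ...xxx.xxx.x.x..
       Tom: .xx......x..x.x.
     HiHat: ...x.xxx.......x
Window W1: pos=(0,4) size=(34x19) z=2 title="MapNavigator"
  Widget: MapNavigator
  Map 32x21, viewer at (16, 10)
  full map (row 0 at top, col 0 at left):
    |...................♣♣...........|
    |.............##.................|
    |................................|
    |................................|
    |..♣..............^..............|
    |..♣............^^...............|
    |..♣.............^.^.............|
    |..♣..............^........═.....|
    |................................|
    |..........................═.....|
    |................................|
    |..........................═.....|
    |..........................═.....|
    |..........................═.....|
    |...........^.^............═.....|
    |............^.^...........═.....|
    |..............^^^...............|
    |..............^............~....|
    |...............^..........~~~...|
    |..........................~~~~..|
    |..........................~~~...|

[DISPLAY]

♣.............^.^.............┃██·███·█·█··     
♣..............^........═.....┃·····█··█·█·     
..............................┃·███·······█     
........................═.....┃                 
..............@...............┃                 
........................═.....┃                 
........................═.....┃                 
........................═.....┃                 
.........^.^............═.....┃                 
..........^.^...........═.....┃                 
............^^^...............┃━━━━━━━━━━━━━━━━━
............^............~....┃                 
━━━━━━━━━━━━━━━━━━━━━━━━━━━━━━┛                 
                                                
                                                
                                                
                                                
                                                
                                                
                                                


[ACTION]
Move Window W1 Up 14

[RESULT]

..............@...............┃██·███·█·█··     
........................═.....┃·····█··█·█·     
........................═.....┃·███·······█     
........................═.....┃                 
.........^.^............═.....┃                 
..........^.^...........═.....┃                 
............^^^...............┃                 
............^............~....┃                 
━━━━━━━━━━━━━━━━━━━━━━━━━━━━━━┛                 
                    ┃                           
                    ┗━━━━━━━━━━━━━━━━━━━━━━━━━━━
                                                
                                                
                                                
                                                
                                                
                                                
                                                
                                                
                                                


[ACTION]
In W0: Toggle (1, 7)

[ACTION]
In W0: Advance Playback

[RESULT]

..............@...............┃██··██·█·█··     
........................═.....┃·····█··█·█·     
........................═.....┃·███·······█     
........................═.....┃                 
.........^.^............═.....┃                 
..........^.^...........═.....┃                 
............^^^...............┃                 
............^............~....┃                 
━━━━━━━━━━━━━━━━━━━━━━━━━━━━━━┛                 
                    ┃                           
                    ┗━━━━━━━━━━━━━━━━━━━━━━━━━━━
                                                
                                                
                                                
                                                
                                                
                                                
                                                
                                                
                                                


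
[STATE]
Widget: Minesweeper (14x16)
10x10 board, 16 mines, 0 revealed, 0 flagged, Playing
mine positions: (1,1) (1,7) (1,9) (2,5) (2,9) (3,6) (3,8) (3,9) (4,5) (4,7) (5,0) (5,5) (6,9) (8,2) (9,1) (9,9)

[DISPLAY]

■■■■■■■■■■    
■■■■■■■■■■    
■■■■■■■■■■    
■■■■■■■■■■    
■■■■■■■■■■    
■■■■■■■■■■    
■■■■■■■■■■    
■■■■■■■■■■    
■■■■■■■■■■    
■■■■■■■■■■    
              
              
              
              
              
              


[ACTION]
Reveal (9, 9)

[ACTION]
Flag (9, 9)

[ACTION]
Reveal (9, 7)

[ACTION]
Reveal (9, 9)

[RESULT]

■■■■■■■■■■    
■✹■■■■■✹■✹    
■■■■■✹■■■✹    
■■■■■■✹■✹✹    
■■■■■✹■✹■■    
✹■■■■✹■■■■    
■■■■■■■■■✹    
■■■■■■■■■■    
■■✹■■■■■■■    
■✹■■■■■■■✹    
              
              
              
              
              
              


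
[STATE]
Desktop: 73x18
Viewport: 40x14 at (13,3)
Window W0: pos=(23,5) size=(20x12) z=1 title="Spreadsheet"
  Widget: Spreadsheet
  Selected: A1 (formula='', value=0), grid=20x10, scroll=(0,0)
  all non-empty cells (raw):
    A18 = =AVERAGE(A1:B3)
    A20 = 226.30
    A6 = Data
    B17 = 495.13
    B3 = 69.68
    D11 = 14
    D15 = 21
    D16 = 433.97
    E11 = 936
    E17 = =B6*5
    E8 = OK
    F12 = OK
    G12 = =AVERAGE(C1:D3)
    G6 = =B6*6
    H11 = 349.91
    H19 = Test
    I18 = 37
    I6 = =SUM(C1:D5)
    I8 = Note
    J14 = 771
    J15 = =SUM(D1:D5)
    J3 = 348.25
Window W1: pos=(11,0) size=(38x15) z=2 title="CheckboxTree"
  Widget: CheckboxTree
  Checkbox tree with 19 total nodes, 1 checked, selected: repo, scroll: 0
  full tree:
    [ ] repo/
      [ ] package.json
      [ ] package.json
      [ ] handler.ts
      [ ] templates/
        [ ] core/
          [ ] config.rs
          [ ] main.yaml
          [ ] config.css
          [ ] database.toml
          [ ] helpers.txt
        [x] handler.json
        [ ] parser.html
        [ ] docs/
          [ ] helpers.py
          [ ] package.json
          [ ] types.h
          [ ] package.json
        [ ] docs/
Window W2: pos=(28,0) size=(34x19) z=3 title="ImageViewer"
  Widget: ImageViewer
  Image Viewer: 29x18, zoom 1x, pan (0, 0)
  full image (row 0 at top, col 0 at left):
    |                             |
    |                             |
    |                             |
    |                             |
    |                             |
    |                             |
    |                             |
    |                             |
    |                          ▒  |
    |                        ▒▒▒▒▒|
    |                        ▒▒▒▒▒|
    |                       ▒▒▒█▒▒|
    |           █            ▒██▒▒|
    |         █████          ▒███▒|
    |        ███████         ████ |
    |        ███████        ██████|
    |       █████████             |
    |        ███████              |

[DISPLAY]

[-] repo/      ┃                        
  [ ] package.j┃                        
  [ ] package.j┃                        
  [ ] handler.t┃                        
  [-] templates┃                        
    [ ] core/  ┃                        
      [ ] confi┃                        
      [ ] main.┃                        
      [ ] confi┃                        
      [ ] datab┃                        
      [ ] helpe┃                        
━━━━━━━━━━━━━━━┃                       ▒
          ┃  5 ┃           █            
          ┗━━━━┃         █████          


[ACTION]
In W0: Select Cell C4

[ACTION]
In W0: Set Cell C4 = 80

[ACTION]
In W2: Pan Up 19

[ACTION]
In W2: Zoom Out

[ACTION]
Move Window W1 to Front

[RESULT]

[-] repo/                          ┃    
  [ ] package.json                 ┃    
  [ ] package.json                 ┃    
  [ ] handler.ts                   ┃    
  [-] templates/                   ┃    
    [ ] core/                      ┃    
      [ ] config.rs                ┃    
      [ ] main.yaml                ┃    
      [ ] config.css               ┃    
      [ ] database.toml            ┃    
      [ ] helpers.txt              ┃    
━━━━━━━━━━━━━━━━━━━━━━━━━━━━━━━━━━━┛   ▒
          ┃  5 ┃           █            
          ┗━━━━┃         █████          
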